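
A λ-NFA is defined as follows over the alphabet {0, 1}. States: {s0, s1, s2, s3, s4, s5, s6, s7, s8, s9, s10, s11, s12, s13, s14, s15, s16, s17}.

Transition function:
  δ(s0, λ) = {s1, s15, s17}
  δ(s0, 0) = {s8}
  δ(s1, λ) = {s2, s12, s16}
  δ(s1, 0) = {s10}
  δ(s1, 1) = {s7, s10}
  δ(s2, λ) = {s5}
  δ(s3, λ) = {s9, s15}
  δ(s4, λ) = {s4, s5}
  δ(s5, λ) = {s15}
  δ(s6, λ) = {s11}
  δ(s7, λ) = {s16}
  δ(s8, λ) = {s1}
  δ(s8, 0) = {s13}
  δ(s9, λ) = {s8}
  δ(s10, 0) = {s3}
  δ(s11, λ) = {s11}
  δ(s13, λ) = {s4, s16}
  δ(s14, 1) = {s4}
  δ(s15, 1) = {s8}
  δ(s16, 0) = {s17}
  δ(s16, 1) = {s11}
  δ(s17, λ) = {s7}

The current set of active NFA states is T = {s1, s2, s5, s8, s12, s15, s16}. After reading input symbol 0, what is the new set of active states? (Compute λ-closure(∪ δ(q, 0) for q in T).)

s1 on 0 → {s10}.
s8 on 0 → {s13}.
s16 on 0 → {s17}.
No 0-transition from s2, s5, s12, s15.
Union after reading 0: {s10, s13, s17}.
Now take the λ-closure:
From s13 via λ: add s4, s16.
From s17 via λ: add s7.
From s4 via λ: add s5.
From s5 via λ: add s15.
No new states can be added; the closed set is {s4, s5, s7, s10, s13, s15, s16, s17}.

{s4, s5, s7, s10, s13, s15, s16, s17}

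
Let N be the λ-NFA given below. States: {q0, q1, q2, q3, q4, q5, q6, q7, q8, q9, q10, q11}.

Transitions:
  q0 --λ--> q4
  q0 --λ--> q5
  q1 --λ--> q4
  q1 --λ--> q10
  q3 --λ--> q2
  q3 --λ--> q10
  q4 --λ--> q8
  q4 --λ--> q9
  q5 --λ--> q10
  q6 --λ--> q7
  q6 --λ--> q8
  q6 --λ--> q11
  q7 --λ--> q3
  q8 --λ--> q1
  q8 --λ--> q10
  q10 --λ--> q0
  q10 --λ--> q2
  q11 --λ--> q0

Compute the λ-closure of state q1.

Start with {q1}.
From q1 via λ: add q4, q10.
From q4 via λ: add q8, q9.
From q10 via λ: add q0, q2.
From q0 via λ: add q5.
No new states can be added; the closed set is {q0, q1, q2, q4, q5, q8, q9, q10}.

{q0, q1, q2, q4, q5, q8, q9, q10}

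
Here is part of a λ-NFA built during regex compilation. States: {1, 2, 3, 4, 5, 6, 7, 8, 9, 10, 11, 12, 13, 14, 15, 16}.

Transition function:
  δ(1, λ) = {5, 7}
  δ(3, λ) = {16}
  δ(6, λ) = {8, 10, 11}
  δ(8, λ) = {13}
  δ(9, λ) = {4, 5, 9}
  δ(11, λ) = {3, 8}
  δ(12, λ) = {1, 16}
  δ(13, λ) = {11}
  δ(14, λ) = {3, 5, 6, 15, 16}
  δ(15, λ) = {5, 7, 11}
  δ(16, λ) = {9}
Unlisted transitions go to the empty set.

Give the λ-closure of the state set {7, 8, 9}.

Start with {7, 8, 9}.
From 8 via λ: add 13.
From 9 via λ: add 4, 5.
From 13 via λ: add 11.
From 11 via λ: add 3.
From 3 via λ: add 16.
No new states can be added; the closed set is {3, 4, 5, 7, 8, 9, 11, 13, 16}.

{3, 4, 5, 7, 8, 9, 11, 13, 16}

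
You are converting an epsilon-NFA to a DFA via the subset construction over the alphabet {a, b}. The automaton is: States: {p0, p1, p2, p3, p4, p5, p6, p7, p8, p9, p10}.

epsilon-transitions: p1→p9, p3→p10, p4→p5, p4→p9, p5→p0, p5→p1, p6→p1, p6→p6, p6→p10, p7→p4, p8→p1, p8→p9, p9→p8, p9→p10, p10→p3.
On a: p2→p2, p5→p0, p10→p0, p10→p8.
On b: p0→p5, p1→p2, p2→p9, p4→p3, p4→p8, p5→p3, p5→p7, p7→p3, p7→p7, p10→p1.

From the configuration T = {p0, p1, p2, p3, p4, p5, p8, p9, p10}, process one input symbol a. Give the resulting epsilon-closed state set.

{p0, p1, p2, p3, p8, p9, p10}

p2 on a → {p2}.
p5 on a → {p0}.
p10 on a → {p0, p8}.
No a-transition from p0, p1, p3, p4, p8, p9.
Union after reading a: {p0, p2, p8}.
Now take the epsilon-closure:
From p8 via epsilon: add p1, p9.
From p9 via epsilon: add p10.
From p10 via epsilon: add p3.
No new states can be added; the closed set is {p0, p1, p2, p3, p8, p9, p10}.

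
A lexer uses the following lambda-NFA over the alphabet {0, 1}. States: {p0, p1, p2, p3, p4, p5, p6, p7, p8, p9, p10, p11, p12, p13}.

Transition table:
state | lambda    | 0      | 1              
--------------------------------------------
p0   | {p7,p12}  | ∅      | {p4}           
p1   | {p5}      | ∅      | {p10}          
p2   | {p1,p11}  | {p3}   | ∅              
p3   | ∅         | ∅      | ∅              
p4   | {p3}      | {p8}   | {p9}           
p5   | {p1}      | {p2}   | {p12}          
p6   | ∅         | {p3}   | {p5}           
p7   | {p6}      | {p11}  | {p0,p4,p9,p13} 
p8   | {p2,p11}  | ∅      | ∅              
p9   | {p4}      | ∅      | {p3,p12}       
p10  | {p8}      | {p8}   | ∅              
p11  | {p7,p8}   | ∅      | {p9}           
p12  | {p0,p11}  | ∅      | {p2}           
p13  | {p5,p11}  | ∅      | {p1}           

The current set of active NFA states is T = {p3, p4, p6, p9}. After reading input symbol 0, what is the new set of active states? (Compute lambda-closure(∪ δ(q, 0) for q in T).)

{p1, p2, p3, p5, p6, p7, p8, p11}

p4 on 0 → {p8}.
p6 on 0 → {p3}.
No 0-transition from p3, p9.
Union after reading 0: {p3, p8}.
Now take the lambda-closure:
From p8 via lambda: add p2, p11.
From p2 via lambda: add p1.
From p11 via lambda: add p7.
From p1 via lambda: add p5.
From p7 via lambda: add p6.
No new states can be added; the closed set is {p1, p2, p3, p5, p6, p7, p8, p11}.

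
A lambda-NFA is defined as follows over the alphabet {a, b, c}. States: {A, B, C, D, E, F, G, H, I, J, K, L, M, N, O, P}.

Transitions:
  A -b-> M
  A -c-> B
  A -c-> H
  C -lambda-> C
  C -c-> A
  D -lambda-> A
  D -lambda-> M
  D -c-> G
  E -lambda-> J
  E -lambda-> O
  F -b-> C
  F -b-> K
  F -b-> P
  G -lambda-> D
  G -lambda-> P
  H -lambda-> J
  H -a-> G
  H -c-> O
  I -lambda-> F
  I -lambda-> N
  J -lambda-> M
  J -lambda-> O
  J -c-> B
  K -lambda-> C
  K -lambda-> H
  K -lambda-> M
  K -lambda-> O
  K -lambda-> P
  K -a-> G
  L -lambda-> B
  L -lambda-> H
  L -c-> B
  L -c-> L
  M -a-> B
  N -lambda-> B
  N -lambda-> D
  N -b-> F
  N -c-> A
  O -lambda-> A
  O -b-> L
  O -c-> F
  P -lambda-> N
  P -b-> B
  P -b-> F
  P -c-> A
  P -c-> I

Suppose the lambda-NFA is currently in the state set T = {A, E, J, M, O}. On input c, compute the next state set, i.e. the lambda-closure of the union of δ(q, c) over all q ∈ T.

{A, B, F, H, J, M, O}

A on c → {B, H}.
J on c → {B}.
O on c → {F}.
No c-transition from E, M.
Union after reading c: {B, F, H}.
Now take the lambda-closure:
From H via lambda: add J.
From J via lambda: add M, O.
From O via lambda: add A.
No new states can be added; the closed set is {A, B, F, H, J, M, O}.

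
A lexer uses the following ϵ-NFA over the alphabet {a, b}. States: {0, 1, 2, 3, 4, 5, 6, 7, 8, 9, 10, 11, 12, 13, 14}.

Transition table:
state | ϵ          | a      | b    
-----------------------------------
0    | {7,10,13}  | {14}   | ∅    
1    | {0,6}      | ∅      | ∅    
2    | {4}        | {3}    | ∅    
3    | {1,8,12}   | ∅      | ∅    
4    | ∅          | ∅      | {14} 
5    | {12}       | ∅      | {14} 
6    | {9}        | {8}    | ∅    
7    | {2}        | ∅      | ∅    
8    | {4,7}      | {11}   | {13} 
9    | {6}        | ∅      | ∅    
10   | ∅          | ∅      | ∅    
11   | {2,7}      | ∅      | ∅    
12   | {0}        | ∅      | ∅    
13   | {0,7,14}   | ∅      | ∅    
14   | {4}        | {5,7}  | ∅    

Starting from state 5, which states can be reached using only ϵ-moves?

{0, 2, 4, 5, 7, 10, 12, 13, 14}

Start with {5}.
From 5 via ϵ: add 12.
From 12 via ϵ: add 0.
From 0 via ϵ: add 7, 10, 13.
From 7 via ϵ: add 2.
From 13 via ϵ: add 14.
From 2 via ϵ: add 4.
No new states can be added; the closed set is {0, 2, 4, 5, 7, 10, 12, 13, 14}.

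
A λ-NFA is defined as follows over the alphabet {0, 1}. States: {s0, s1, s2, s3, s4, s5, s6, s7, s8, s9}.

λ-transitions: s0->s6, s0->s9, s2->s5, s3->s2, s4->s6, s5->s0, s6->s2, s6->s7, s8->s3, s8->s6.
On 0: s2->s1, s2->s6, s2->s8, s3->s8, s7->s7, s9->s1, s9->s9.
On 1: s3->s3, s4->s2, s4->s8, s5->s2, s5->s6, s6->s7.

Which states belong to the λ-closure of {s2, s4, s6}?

Start with {s2, s4, s6}.
From s2 via λ: add s5.
From s6 via λ: add s7.
From s5 via λ: add s0.
From s0 via λ: add s9.
No new states can be added; the closed set is {s0, s2, s4, s5, s6, s7, s9}.

{s0, s2, s4, s5, s6, s7, s9}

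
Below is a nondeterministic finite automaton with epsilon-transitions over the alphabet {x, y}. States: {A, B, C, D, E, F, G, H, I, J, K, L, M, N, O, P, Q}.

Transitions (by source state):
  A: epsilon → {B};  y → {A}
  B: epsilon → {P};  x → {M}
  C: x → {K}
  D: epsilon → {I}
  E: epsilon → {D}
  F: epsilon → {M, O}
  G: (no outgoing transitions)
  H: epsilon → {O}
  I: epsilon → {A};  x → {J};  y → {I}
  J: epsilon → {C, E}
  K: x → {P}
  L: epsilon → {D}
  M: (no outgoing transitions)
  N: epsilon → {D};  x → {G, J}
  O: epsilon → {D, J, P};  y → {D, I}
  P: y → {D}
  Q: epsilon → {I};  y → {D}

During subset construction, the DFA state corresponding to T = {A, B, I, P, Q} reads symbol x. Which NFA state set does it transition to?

B on x → {M}.
I on x → {J}.
No x-transition from A, P, Q.
Union after reading x: {J, M}.
Now take the epsilon-closure:
From J via epsilon: add C, E.
From E via epsilon: add D.
From D via epsilon: add I.
From I via epsilon: add A.
From A via epsilon: add B.
From B via epsilon: add P.
No new states can be added; the closed set is {A, B, C, D, E, I, J, M, P}.

{A, B, C, D, E, I, J, M, P}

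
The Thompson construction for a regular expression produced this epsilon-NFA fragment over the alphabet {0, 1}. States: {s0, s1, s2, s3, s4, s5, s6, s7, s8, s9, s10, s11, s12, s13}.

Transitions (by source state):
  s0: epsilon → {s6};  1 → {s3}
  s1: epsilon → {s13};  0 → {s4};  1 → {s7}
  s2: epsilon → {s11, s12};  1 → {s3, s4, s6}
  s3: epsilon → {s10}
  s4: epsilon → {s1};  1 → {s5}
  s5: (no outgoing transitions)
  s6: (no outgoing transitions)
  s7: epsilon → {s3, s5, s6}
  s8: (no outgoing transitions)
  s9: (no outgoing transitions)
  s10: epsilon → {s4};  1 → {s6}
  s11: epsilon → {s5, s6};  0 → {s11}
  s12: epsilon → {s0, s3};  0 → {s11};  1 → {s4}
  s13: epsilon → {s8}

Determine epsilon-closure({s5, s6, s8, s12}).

Start with {s5, s6, s8, s12}.
From s12 via epsilon: add s0, s3.
From s3 via epsilon: add s10.
From s10 via epsilon: add s4.
From s4 via epsilon: add s1.
From s1 via epsilon: add s13.
No new states can be added; the closed set is {s0, s1, s3, s4, s5, s6, s8, s10, s12, s13}.

{s0, s1, s3, s4, s5, s6, s8, s10, s12, s13}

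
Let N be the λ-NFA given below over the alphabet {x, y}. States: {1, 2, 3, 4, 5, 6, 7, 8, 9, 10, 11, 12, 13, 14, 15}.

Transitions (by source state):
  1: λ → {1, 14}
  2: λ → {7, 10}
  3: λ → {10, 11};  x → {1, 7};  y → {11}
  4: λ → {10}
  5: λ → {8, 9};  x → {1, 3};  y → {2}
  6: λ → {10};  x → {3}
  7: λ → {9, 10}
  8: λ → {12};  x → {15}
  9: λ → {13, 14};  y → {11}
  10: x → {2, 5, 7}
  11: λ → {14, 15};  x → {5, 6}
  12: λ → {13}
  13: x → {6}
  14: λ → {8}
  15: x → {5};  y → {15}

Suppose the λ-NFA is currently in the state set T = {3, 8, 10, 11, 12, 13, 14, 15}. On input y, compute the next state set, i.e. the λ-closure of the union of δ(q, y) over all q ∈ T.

{8, 11, 12, 13, 14, 15}

3 on y → {11}.
15 on y → {15}.
No y-transition from 8, 10, 11, 12, 13, 14.
Union after reading y: {11, 15}.
Now take the λ-closure:
From 11 via λ: add 14.
From 14 via λ: add 8.
From 8 via λ: add 12.
From 12 via λ: add 13.
No new states can be added; the closed set is {8, 11, 12, 13, 14, 15}.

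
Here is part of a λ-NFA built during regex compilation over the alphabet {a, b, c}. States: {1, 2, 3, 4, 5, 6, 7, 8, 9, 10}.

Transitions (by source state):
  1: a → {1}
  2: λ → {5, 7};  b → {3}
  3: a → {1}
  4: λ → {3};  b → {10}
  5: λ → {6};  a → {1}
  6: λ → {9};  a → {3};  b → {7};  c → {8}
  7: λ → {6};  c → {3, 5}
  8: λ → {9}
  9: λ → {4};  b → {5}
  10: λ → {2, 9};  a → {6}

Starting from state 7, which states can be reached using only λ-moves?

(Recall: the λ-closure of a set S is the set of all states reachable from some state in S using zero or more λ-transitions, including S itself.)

Start with {7}.
From 7 via λ: add 6.
From 6 via λ: add 9.
From 9 via λ: add 4.
From 4 via λ: add 3.
No new states can be added; the closed set is {3, 4, 6, 7, 9}.

{3, 4, 6, 7, 9}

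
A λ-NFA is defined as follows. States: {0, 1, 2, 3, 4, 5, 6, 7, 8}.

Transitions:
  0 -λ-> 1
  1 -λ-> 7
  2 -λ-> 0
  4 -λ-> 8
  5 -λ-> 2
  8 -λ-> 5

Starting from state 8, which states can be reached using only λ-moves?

{0, 1, 2, 5, 7, 8}

Start with {8}.
From 8 via λ: add 5.
From 5 via λ: add 2.
From 2 via λ: add 0.
From 0 via λ: add 1.
From 1 via λ: add 7.
No new states can be added; the closed set is {0, 1, 2, 5, 7, 8}.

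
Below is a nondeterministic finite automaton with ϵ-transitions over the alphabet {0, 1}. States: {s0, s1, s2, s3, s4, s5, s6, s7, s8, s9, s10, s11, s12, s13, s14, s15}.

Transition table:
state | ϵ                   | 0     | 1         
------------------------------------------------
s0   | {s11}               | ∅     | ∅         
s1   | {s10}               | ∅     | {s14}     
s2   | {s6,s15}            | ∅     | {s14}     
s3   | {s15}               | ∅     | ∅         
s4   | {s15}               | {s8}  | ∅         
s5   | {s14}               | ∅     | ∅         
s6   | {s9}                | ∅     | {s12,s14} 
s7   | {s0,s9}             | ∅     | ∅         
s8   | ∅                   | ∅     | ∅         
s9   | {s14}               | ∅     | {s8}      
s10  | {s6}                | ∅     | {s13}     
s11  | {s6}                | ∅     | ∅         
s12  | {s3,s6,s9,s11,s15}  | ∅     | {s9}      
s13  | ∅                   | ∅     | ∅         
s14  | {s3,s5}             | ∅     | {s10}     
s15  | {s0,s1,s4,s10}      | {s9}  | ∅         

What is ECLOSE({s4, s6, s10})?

Start with {s4, s6, s10}.
From s4 via ϵ: add s15.
From s6 via ϵ: add s9.
From s9 via ϵ: add s14.
From s15 via ϵ: add s0, s1.
From s0 via ϵ: add s11.
From s14 via ϵ: add s3, s5.
No new states can be added; the closed set is {s0, s1, s3, s4, s5, s6, s9, s10, s11, s14, s15}.

{s0, s1, s3, s4, s5, s6, s9, s10, s11, s14, s15}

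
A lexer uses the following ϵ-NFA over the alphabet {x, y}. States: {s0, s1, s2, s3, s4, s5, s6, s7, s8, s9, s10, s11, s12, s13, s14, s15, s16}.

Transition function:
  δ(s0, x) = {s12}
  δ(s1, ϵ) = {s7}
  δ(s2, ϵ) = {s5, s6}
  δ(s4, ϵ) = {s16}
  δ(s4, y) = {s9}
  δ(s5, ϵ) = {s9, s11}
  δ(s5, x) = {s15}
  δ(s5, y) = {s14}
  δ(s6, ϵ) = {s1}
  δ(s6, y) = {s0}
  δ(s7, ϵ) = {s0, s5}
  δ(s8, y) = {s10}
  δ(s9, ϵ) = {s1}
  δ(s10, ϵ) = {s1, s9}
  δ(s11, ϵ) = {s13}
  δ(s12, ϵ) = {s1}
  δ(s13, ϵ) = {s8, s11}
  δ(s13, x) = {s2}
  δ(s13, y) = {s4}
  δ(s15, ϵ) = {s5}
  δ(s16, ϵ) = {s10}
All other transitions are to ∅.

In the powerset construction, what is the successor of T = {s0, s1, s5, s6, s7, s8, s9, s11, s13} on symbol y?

s5 on y → {s14}.
s6 on y → {s0}.
s8 on y → {s10}.
s13 on y → {s4}.
No y-transition from s0, s1, s7, s9, s11.
Union after reading y: {s0, s4, s10, s14}.
Now take the ϵ-closure:
From s4 via ϵ: add s16.
From s10 via ϵ: add s1, s9.
From s1 via ϵ: add s7.
From s7 via ϵ: add s5.
From s5 via ϵ: add s11.
From s11 via ϵ: add s13.
From s13 via ϵ: add s8.
No new states can be added; the closed set is {s0, s1, s4, s5, s7, s8, s9, s10, s11, s13, s14, s16}.

{s0, s1, s4, s5, s7, s8, s9, s10, s11, s13, s14, s16}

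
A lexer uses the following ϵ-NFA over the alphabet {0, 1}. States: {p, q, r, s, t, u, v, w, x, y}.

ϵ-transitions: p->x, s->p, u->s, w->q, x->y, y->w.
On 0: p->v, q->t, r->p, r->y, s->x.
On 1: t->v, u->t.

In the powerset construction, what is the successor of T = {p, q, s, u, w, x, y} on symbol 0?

p on 0 → {v}.
q on 0 → {t}.
s on 0 → {x}.
No 0-transition from u, w, x, y.
Union after reading 0: {t, v, x}.
Now take the ϵ-closure:
From x via ϵ: add y.
From y via ϵ: add w.
From w via ϵ: add q.
No new states can be added; the closed set is {q, t, v, w, x, y}.

{q, t, v, w, x, y}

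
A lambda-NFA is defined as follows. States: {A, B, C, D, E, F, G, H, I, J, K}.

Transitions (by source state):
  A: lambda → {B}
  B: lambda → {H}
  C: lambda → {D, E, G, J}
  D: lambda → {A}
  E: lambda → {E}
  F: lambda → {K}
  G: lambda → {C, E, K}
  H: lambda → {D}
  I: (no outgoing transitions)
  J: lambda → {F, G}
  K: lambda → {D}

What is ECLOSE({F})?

{A, B, D, F, H, K}

Start with {F}.
From F via lambda: add K.
From K via lambda: add D.
From D via lambda: add A.
From A via lambda: add B.
From B via lambda: add H.
No new states can be added; the closed set is {A, B, D, F, H, K}.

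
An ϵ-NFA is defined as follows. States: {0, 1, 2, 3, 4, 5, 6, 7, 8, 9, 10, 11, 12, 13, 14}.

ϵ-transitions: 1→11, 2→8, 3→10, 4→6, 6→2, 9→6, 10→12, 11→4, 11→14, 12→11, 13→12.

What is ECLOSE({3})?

{2, 3, 4, 6, 8, 10, 11, 12, 14}

Start with {3}.
From 3 via ϵ: add 10.
From 10 via ϵ: add 12.
From 12 via ϵ: add 11.
From 11 via ϵ: add 4, 14.
From 4 via ϵ: add 6.
From 6 via ϵ: add 2.
From 2 via ϵ: add 8.
No new states can be added; the closed set is {2, 3, 4, 6, 8, 10, 11, 12, 14}.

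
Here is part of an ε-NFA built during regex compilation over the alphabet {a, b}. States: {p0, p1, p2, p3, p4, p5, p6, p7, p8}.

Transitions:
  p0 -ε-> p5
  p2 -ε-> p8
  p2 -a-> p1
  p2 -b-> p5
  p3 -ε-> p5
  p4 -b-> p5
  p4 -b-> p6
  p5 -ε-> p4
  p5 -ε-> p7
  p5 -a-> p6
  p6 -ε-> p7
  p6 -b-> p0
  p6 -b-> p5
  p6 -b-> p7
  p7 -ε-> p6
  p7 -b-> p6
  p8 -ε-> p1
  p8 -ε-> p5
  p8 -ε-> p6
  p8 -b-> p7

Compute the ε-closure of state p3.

Start with {p3}.
From p3 via ε: add p5.
From p5 via ε: add p4, p7.
From p7 via ε: add p6.
No new states can be added; the closed set is {p3, p4, p5, p6, p7}.

{p3, p4, p5, p6, p7}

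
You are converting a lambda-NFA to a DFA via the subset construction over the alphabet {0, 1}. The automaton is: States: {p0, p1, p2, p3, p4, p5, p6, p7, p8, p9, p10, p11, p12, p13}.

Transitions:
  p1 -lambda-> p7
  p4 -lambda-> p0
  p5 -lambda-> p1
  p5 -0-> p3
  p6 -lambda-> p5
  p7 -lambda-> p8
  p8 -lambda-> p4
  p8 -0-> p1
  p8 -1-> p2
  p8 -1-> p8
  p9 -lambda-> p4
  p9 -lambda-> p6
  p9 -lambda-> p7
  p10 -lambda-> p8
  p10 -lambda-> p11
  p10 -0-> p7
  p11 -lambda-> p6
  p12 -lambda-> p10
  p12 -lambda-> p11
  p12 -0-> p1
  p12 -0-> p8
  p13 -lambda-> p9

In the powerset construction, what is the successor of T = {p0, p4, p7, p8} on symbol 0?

p8 on 0 → {p1}.
No 0-transition from p0, p4, p7.
Union after reading 0: {p1}.
Now take the lambda-closure:
From p1 via lambda: add p7.
From p7 via lambda: add p8.
From p8 via lambda: add p4.
From p4 via lambda: add p0.
No new states can be added; the closed set is {p0, p1, p4, p7, p8}.

{p0, p1, p4, p7, p8}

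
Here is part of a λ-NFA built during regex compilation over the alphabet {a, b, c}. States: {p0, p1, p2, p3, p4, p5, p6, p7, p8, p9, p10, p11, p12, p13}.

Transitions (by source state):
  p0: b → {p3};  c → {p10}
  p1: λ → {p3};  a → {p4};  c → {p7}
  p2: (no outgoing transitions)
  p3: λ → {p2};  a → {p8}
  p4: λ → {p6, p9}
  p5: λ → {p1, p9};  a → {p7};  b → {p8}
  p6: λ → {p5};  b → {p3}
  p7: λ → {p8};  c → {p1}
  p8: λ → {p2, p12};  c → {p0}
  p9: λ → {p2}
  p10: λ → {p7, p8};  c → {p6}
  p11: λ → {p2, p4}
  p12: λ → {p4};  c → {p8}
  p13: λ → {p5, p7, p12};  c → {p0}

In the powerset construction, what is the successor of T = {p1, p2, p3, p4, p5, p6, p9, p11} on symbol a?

p1 on a → {p4}.
p3 on a → {p8}.
p5 on a → {p7}.
No a-transition from p2, p4, p6, p9, p11.
Union after reading a: {p4, p7, p8}.
Now take the λ-closure:
From p4 via λ: add p6, p9.
From p8 via λ: add p2, p12.
From p6 via λ: add p5.
From p5 via λ: add p1.
From p1 via λ: add p3.
No new states can be added; the closed set is {p1, p2, p3, p4, p5, p6, p7, p8, p9, p12}.

{p1, p2, p3, p4, p5, p6, p7, p8, p9, p12}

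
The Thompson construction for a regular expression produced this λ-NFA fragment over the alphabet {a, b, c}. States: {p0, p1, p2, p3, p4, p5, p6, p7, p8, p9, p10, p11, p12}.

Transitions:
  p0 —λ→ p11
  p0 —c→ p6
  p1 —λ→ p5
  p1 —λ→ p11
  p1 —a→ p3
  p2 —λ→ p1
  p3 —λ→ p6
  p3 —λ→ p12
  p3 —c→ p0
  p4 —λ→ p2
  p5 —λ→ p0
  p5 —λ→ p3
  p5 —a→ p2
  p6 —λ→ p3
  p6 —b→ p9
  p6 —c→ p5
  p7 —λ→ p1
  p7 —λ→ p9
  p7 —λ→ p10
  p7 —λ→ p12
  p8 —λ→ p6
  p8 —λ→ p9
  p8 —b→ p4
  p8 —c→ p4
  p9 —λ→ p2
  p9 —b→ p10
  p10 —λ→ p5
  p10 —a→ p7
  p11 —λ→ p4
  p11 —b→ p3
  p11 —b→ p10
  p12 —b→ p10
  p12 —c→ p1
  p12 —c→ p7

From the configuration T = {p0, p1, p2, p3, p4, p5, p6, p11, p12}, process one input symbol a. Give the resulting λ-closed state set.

{p0, p1, p2, p3, p4, p5, p6, p11, p12}

p1 on a → {p3}.
p5 on a → {p2}.
No a-transition from p0, p2, p3, p4, p6, p11, p12.
Union after reading a: {p2, p3}.
Now take the λ-closure:
From p2 via λ: add p1.
From p3 via λ: add p6, p12.
From p1 via λ: add p5, p11.
From p5 via λ: add p0.
From p11 via λ: add p4.
No new states can be added; the closed set is {p0, p1, p2, p3, p4, p5, p6, p11, p12}.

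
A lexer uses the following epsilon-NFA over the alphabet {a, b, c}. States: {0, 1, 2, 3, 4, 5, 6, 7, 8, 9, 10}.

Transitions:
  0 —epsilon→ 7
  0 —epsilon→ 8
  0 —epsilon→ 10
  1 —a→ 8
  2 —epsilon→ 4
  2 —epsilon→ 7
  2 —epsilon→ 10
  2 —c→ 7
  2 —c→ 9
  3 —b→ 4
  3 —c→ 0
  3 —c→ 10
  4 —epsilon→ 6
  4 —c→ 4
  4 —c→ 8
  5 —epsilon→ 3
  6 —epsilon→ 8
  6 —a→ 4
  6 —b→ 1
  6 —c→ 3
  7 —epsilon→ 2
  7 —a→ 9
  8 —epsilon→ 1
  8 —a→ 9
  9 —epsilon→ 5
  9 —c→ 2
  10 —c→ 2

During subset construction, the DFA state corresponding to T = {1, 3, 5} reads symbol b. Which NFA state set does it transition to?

{1, 4, 6, 8}

3 on b → {4}.
No b-transition from 1, 5.
Union after reading b: {4}.
Now take the epsilon-closure:
From 4 via epsilon: add 6.
From 6 via epsilon: add 8.
From 8 via epsilon: add 1.
No new states can be added; the closed set is {1, 4, 6, 8}.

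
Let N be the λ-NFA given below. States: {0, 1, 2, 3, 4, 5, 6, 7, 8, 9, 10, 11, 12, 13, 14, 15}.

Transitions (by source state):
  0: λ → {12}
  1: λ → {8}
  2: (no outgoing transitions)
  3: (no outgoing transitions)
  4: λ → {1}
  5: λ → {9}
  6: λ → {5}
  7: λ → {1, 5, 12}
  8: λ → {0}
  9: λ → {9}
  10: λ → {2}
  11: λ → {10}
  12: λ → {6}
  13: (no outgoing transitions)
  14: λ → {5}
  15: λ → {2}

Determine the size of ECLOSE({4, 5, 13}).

Start with {4, 5, 13}.
From 4 via λ: add 1.
From 5 via λ: add 9.
From 1 via λ: add 8.
From 8 via λ: add 0.
From 0 via λ: add 12.
From 12 via λ: add 6.
λ-closure = {0, 1, 4, 5, 6, 8, 9, 12, 13}, which has 9 states.

9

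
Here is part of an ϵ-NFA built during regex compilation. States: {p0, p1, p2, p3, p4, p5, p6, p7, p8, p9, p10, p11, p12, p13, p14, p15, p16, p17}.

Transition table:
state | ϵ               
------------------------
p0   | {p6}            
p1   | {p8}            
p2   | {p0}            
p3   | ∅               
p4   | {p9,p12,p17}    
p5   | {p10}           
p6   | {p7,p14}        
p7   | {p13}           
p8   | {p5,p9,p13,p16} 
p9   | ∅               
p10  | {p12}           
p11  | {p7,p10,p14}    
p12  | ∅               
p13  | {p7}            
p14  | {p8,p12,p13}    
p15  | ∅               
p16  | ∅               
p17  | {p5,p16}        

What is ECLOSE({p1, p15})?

Start with {p1, p15}.
From p1 via ϵ: add p8.
From p8 via ϵ: add p5, p9, p13, p16.
From p5 via ϵ: add p10.
From p13 via ϵ: add p7.
From p10 via ϵ: add p12.
No new states can be added; the closed set is {p1, p5, p7, p8, p9, p10, p12, p13, p15, p16}.

{p1, p5, p7, p8, p9, p10, p12, p13, p15, p16}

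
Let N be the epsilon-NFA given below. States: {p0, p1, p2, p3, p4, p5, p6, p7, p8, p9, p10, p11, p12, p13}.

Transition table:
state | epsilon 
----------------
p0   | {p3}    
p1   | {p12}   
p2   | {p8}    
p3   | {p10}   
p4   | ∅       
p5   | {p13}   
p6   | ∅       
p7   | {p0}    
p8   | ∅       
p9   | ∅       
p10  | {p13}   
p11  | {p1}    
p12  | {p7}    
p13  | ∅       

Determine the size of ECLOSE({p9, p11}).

9

Start with {p9, p11}.
From p11 via epsilon: add p1.
From p1 via epsilon: add p12.
From p12 via epsilon: add p7.
From p7 via epsilon: add p0.
From p0 via epsilon: add p3.
From p3 via epsilon: add p10.
From p10 via epsilon: add p13.
epsilon-closure = {p0, p1, p3, p7, p9, p10, p11, p12, p13}, which has 9 states.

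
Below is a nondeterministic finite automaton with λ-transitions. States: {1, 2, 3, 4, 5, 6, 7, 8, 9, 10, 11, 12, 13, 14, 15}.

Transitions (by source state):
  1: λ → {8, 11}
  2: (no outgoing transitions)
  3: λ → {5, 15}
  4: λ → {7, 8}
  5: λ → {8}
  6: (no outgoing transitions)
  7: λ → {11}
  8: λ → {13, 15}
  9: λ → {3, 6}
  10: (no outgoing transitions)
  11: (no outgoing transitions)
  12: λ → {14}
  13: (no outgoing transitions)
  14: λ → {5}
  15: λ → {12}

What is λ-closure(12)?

{5, 8, 12, 13, 14, 15}

Start with {12}.
From 12 via λ: add 14.
From 14 via λ: add 5.
From 5 via λ: add 8.
From 8 via λ: add 13, 15.
No new states can be added; the closed set is {5, 8, 12, 13, 14, 15}.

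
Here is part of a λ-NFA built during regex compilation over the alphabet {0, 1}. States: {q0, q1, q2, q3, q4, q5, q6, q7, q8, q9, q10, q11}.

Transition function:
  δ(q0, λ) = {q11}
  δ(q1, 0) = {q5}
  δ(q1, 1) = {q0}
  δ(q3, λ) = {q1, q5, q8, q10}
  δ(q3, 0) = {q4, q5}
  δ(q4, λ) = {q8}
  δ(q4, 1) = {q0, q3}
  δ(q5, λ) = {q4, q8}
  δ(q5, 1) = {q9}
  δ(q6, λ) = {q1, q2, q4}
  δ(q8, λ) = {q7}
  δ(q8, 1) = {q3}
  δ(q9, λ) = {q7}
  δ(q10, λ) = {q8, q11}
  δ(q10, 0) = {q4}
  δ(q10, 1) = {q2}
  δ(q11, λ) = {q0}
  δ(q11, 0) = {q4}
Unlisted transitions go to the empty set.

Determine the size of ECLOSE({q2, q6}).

Start with {q2, q6}.
From q6 via λ: add q1, q4.
From q4 via λ: add q8.
From q8 via λ: add q7.
λ-closure = {q1, q2, q4, q6, q7, q8}, which has 6 states.

6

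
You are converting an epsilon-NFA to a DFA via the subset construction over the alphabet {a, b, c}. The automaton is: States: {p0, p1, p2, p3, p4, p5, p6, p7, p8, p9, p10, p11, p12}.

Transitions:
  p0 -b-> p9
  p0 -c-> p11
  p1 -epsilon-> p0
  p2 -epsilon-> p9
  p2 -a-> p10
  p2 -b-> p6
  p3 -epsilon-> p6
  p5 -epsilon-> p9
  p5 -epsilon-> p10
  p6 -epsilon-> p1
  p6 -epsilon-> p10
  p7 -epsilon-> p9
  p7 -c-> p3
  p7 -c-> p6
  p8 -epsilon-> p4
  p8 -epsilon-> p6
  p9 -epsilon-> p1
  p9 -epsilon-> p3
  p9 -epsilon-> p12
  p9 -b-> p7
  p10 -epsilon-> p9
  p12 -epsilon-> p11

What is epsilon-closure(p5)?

{p0, p1, p3, p5, p6, p9, p10, p11, p12}

Start with {p5}.
From p5 via epsilon: add p9, p10.
From p9 via epsilon: add p1, p3, p12.
From p1 via epsilon: add p0.
From p3 via epsilon: add p6.
From p12 via epsilon: add p11.
No new states can be added; the closed set is {p0, p1, p3, p5, p6, p9, p10, p11, p12}.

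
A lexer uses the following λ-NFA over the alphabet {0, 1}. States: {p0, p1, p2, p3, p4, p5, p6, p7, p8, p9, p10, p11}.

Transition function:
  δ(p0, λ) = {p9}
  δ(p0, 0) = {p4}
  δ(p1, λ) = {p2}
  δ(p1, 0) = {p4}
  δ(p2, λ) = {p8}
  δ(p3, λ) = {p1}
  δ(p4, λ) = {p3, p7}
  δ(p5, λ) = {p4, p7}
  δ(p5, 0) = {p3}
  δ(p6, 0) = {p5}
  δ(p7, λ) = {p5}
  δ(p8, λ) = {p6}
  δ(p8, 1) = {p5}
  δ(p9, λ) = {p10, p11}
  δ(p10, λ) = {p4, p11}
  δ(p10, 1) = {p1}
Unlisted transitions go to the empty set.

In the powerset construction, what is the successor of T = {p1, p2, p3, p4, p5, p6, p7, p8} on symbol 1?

{p1, p2, p3, p4, p5, p6, p7, p8}

p8 on 1 → {p5}.
No 1-transition from p1, p2, p3, p4, p5, p6, p7.
Union after reading 1: {p5}.
Now take the λ-closure:
From p5 via λ: add p4, p7.
From p4 via λ: add p3.
From p3 via λ: add p1.
From p1 via λ: add p2.
From p2 via λ: add p8.
From p8 via λ: add p6.
No new states can be added; the closed set is {p1, p2, p3, p4, p5, p6, p7, p8}.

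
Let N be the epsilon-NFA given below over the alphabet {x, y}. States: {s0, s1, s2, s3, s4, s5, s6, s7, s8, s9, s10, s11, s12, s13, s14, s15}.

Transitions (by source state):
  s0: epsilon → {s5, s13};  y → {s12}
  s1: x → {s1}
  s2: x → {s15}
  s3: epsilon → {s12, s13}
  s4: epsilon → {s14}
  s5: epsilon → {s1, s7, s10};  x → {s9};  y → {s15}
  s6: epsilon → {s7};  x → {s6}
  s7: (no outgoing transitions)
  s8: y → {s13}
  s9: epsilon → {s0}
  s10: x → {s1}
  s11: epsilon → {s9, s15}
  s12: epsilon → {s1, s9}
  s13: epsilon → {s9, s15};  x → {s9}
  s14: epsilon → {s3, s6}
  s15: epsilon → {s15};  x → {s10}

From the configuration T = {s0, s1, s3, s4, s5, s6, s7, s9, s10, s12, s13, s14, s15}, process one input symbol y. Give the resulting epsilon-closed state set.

s0 on y → {s12}.
s5 on y → {s15}.
No y-transition from s1, s3, s4, s6, s7, s9, s10, s12, s13, s14, s15.
Union after reading y: {s12, s15}.
Now take the epsilon-closure:
From s12 via epsilon: add s1, s9.
From s9 via epsilon: add s0.
From s0 via epsilon: add s5, s13.
From s5 via epsilon: add s7, s10.
No new states can be added; the closed set is {s0, s1, s5, s7, s9, s10, s12, s13, s15}.

{s0, s1, s5, s7, s9, s10, s12, s13, s15}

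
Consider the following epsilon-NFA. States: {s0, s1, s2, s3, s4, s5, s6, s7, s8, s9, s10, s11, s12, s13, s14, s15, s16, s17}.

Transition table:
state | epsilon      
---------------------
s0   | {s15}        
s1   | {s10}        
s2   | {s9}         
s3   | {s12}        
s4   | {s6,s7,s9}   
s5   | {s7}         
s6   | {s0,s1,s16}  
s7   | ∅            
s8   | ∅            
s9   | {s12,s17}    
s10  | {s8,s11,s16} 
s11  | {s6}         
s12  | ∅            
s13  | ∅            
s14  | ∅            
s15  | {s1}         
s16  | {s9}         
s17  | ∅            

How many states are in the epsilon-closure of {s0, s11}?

11

Start with {s0, s11}.
From s0 via epsilon: add s15.
From s11 via epsilon: add s6.
From s6 via epsilon: add s1, s16.
From s1 via epsilon: add s10.
From s16 via epsilon: add s9.
From s9 via epsilon: add s12, s17.
From s10 via epsilon: add s8.
epsilon-closure = {s0, s1, s6, s8, s9, s10, s11, s12, s15, s16, s17}, which has 11 states.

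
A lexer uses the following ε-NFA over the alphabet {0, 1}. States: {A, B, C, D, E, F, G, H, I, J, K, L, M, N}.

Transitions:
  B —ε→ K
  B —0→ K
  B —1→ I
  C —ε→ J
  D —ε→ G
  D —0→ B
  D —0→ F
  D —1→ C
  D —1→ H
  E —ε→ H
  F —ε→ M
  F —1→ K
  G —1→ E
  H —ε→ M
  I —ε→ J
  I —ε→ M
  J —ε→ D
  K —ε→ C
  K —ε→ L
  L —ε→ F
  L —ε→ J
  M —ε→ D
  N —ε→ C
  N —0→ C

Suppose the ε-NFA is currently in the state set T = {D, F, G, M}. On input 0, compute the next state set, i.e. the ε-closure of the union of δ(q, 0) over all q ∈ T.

{B, C, D, F, G, J, K, L, M}

D on 0 → {B, F}.
No 0-transition from F, G, M.
Union after reading 0: {B, F}.
Now take the ε-closure:
From B via ε: add K.
From F via ε: add M.
From K via ε: add C, L.
From M via ε: add D.
From C via ε: add J.
From D via ε: add G.
No new states can be added; the closed set is {B, C, D, F, G, J, K, L, M}.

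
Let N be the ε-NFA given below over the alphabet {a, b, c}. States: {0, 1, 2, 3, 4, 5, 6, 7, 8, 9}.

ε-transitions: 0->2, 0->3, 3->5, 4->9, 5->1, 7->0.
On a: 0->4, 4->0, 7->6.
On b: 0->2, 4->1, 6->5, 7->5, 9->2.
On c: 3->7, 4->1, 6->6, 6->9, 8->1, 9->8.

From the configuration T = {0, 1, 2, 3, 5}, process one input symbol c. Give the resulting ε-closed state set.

3 on c → {7}.
No c-transition from 0, 1, 2, 5.
Union after reading c: {7}.
Now take the ε-closure:
From 7 via ε: add 0.
From 0 via ε: add 2, 3.
From 3 via ε: add 5.
From 5 via ε: add 1.
No new states can be added; the closed set is {0, 1, 2, 3, 5, 7}.

{0, 1, 2, 3, 5, 7}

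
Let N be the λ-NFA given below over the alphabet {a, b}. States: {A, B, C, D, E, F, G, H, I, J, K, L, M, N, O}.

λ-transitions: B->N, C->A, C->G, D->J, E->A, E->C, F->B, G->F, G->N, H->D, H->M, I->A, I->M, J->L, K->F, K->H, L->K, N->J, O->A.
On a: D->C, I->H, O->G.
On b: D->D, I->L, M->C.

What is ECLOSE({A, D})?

{A, B, D, F, H, J, K, L, M, N}

Start with {A, D}.
From D via λ: add J.
From J via λ: add L.
From L via λ: add K.
From K via λ: add F, H.
From F via λ: add B.
From H via λ: add M.
From B via λ: add N.
No new states can be added; the closed set is {A, B, D, F, H, J, K, L, M, N}.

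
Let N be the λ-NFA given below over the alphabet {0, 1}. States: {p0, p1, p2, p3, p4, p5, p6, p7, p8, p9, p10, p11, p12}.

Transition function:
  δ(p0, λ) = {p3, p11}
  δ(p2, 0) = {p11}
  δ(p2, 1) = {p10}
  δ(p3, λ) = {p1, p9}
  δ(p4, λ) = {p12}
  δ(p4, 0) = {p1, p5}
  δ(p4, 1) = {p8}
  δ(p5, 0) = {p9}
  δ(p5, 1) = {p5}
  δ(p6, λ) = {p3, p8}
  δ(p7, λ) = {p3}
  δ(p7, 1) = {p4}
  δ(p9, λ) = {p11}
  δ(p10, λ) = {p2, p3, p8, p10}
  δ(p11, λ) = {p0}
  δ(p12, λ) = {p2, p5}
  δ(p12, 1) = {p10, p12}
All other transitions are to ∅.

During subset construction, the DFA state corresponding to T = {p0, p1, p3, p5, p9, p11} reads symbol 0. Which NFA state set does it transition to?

{p0, p1, p3, p9, p11}

p5 on 0 → {p9}.
No 0-transition from p0, p1, p3, p9, p11.
Union after reading 0: {p9}.
Now take the λ-closure:
From p9 via λ: add p11.
From p11 via λ: add p0.
From p0 via λ: add p3.
From p3 via λ: add p1.
No new states can be added; the closed set is {p0, p1, p3, p9, p11}.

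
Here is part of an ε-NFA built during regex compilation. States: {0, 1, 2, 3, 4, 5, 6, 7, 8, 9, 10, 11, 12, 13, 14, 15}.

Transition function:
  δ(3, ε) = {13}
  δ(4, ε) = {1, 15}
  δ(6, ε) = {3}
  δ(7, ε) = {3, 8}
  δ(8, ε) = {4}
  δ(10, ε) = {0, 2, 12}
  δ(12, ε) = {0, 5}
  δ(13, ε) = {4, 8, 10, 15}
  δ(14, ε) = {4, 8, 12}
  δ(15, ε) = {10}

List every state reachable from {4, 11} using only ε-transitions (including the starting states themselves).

Start with {4, 11}.
From 4 via ε: add 1, 15.
From 15 via ε: add 10.
From 10 via ε: add 0, 2, 12.
From 12 via ε: add 5.
No new states can be added; the closed set is {0, 1, 2, 4, 5, 10, 11, 12, 15}.

{0, 1, 2, 4, 5, 10, 11, 12, 15}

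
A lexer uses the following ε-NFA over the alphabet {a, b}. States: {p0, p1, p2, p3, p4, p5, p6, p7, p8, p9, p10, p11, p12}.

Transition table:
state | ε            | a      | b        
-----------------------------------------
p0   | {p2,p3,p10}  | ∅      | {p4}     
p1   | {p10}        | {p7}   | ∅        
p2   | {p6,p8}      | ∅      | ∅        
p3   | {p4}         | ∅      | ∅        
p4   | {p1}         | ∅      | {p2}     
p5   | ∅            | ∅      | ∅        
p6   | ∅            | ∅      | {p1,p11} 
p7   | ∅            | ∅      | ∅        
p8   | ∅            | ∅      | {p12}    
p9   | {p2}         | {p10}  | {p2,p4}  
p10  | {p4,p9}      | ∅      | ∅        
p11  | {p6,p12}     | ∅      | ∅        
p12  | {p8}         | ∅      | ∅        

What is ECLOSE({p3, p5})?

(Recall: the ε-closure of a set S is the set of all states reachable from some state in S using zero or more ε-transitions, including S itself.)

{p1, p2, p3, p4, p5, p6, p8, p9, p10}

Start with {p3, p5}.
From p3 via ε: add p4.
From p4 via ε: add p1.
From p1 via ε: add p10.
From p10 via ε: add p9.
From p9 via ε: add p2.
From p2 via ε: add p6, p8.
No new states can be added; the closed set is {p1, p2, p3, p4, p5, p6, p8, p9, p10}.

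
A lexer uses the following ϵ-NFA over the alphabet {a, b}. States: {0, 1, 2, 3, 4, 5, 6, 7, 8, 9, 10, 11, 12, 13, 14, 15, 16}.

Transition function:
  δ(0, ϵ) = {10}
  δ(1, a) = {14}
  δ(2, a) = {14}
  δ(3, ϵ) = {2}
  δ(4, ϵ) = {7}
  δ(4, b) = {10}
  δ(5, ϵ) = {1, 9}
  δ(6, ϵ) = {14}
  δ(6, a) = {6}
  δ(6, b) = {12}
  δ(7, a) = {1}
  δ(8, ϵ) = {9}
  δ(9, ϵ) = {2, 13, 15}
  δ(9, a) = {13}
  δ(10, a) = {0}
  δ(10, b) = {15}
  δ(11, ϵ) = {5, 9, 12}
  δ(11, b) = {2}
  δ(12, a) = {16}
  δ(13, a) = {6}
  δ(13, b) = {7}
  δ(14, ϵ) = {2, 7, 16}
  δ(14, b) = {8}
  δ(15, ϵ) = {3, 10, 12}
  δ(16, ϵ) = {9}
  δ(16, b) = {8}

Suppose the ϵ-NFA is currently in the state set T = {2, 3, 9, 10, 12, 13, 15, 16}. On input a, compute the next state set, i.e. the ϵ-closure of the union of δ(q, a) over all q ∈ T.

2 on a → {14}.
9 on a → {13}.
10 on a → {0}.
12 on a → {16}.
13 on a → {6}.
No a-transition from 3, 15, 16.
Union after reading a: {0, 6, 13, 14, 16}.
Now take the ϵ-closure:
From 0 via ϵ: add 10.
From 14 via ϵ: add 2, 7.
From 16 via ϵ: add 9.
From 9 via ϵ: add 15.
From 15 via ϵ: add 3, 12.
No new states can be added; the closed set is {0, 2, 3, 6, 7, 9, 10, 12, 13, 14, 15, 16}.

{0, 2, 3, 6, 7, 9, 10, 12, 13, 14, 15, 16}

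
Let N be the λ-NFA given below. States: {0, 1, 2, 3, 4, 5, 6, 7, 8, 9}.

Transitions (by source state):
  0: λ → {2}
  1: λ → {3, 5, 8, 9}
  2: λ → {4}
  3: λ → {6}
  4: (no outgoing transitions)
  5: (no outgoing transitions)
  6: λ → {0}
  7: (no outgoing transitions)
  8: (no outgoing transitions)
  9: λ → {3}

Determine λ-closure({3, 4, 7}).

{0, 2, 3, 4, 6, 7}

Start with {3, 4, 7}.
From 3 via λ: add 6.
From 6 via λ: add 0.
From 0 via λ: add 2.
No new states can be added; the closed set is {0, 2, 3, 4, 6, 7}.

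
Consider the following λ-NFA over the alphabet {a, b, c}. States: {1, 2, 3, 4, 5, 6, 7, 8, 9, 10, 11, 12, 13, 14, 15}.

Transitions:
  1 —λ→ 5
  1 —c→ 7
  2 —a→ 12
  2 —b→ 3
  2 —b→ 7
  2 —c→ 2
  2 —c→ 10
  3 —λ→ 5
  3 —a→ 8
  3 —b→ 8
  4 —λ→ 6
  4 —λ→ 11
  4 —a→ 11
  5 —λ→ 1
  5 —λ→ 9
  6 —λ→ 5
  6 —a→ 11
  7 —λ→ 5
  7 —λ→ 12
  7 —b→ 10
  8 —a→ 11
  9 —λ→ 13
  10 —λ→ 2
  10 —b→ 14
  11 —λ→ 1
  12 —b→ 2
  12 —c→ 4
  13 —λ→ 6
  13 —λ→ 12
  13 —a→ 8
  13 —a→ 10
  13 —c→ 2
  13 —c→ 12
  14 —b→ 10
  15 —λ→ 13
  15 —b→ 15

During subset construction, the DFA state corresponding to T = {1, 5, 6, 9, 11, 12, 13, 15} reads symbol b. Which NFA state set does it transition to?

12 on b → {2}.
15 on b → {15}.
No b-transition from 1, 5, 6, 9, 11, 13.
Union after reading b: {2, 15}.
Now take the λ-closure:
From 15 via λ: add 13.
From 13 via λ: add 6, 12.
From 6 via λ: add 5.
From 5 via λ: add 1, 9.
No new states can be added; the closed set is {1, 2, 5, 6, 9, 12, 13, 15}.

{1, 2, 5, 6, 9, 12, 13, 15}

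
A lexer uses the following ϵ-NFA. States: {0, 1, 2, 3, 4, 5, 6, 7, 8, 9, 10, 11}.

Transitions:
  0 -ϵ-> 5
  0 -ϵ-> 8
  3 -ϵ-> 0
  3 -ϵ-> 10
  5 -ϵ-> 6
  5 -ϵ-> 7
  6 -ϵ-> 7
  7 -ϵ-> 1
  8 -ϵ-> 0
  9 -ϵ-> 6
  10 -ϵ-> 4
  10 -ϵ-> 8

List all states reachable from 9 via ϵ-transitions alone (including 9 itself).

Start with {9}.
From 9 via ϵ: add 6.
From 6 via ϵ: add 7.
From 7 via ϵ: add 1.
No new states can be added; the closed set is {1, 6, 7, 9}.

{1, 6, 7, 9}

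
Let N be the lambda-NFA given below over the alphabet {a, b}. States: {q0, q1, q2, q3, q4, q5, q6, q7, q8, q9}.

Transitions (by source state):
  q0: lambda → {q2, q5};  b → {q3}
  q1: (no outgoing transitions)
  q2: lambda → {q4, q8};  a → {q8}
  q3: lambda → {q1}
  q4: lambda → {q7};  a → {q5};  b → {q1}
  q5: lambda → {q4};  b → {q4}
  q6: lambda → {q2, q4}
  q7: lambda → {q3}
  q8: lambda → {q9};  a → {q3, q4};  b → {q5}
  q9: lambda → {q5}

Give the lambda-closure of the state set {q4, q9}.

Start with {q4, q9}.
From q4 via lambda: add q7.
From q9 via lambda: add q5.
From q7 via lambda: add q3.
From q3 via lambda: add q1.
No new states can be added; the closed set is {q1, q3, q4, q5, q7, q9}.

{q1, q3, q4, q5, q7, q9}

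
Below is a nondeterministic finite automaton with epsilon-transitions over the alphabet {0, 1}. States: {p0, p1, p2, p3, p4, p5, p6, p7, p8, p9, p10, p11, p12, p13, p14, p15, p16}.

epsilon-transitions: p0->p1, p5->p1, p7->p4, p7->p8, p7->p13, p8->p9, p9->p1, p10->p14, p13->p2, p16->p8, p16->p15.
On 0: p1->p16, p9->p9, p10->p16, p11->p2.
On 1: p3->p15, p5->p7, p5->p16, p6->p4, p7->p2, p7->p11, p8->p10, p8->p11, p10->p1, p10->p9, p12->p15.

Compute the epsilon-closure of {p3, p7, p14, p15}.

{p1, p2, p3, p4, p7, p8, p9, p13, p14, p15}

Start with {p3, p7, p14, p15}.
From p7 via epsilon: add p4, p8, p13.
From p8 via epsilon: add p9.
From p13 via epsilon: add p2.
From p9 via epsilon: add p1.
No new states can be added; the closed set is {p1, p2, p3, p4, p7, p8, p9, p13, p14, p15}.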